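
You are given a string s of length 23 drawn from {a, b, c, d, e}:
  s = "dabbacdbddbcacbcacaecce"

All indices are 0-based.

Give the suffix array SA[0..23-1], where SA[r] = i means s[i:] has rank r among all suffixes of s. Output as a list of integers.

[1, 16, 12, 4, 18, 3, 2, 14, 10, 7, 15, 11, 17, 13, 20, 5, 21, 0, 9, 6, 8, 22, 19]

rank→(start, suffix):
  0 → (1, 'abbacdbddbcacbcacaecce')
  1 → (16, 'acaecce')
  2 → (12, 'acbcacaecce')
  3 → (4, 'acdbddbcacbcacaecce')
  4 → (18, 'aecce')
  5 → (3, 'bacdbddbcacbcacaecce')
  6 → (2, 'bbacdbddbcacbcacaecce')
  7 → (14, 'bcacaecce')
  8 → (10, 'bcacbcacaecce')
  9 → (7, 'bddbcacbcacaecce')
  10 → (15, 'cacaecce')
  11 → (11, 'cacbcacaecce')
  12 → (17, 'caecce')
  13 → (13, 'cbcacaecce')
  14 → (20, 'cce')
  15 → (5, 'cdbddbcacbcacaecce')
  16 → (21, 'ce')
  17 → (0, 'dabbacdbddbcacbcacaecce')
  18 → (9, 'dbcacbcacaecce')
  19 → (6, 'dbddbcacbcacaecce')
  20 → (8, 'ddbcacbcacaecce')
  21 → (22, 'e')
  22 → (19, 'ecce')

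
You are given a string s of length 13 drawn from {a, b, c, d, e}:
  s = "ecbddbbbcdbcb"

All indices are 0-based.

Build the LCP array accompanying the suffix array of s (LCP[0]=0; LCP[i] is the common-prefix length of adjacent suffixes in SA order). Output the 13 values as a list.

[0, 1, 2, 1, 2, 1, 0, 2, 1, 0, 2, 1, 0]

rank | idx | suffix
   0 |  12 | b
   1 |   5 | bbbcdbcb
   2 |   6 | bbcdbcb
   3 |  10 | bcb
   4 |   7 | bcdbcb
   5 |   2 | bddbbbcdbcb
   6 |  11 | cb
   7 |   1 | cbddbbbcdbcb
   8 |   8 | cdbcb
   9 |   4 | dbbbcdbcb
  10 |   9 | dbcb
  11 |   3 | ddbbbcdbcb
  12 |   0 | ecbddbbbcdbcb

SA = [12, 5, 6, 10, 7, 2, 11, 1, 8, 4, 9, 3, 0]
rank  pair      lcp
   1  s[12:],s[5:]  1  'b'
   2  s[5:],s[6:]  2  'bb'
   3  s[6:],s[10:]  1  'b'
   4  s[10:],s[7:]  2  'bc'
   5  s[7:],s[2:]  1  'b'
   6  s[2:],s[11:]  0  ''
   7  s[11:],s[1:]  2  'cb'
   8  s[1:],s[8:]  1  'c'
   9  s[8:],s[4:]  0  ''
  10  s[4:],s[9:]  2  'db'
  11  s[9:],s[3:]  1  'd'
  12  s[3:],s[0:]  0  ''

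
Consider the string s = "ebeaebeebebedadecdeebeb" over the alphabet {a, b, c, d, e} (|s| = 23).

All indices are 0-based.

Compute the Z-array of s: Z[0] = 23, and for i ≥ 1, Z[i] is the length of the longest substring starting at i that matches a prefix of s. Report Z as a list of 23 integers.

[23, 0, 1, 0, 3, 0, 1, 3, 0, 3, 0, 1, 0, 0, 0, 1, 0, 0, 1, 3, 0, 2, 0]

Z[0]=23
i=1: i≥r, start 0; Z[1]=0
i=2: i≥r, start 0; Z[2]=1 scan→box=[2,3)
i=3: i≥r, start 0; Z[3]=0
i=4: i≥r, start 0; Z[4]=3 scan→box=[4,7)
i=5: min(r-i=2, Z[1]=0)=0; Z[5]=0
i=6: min(r-i=1, Z[2]=1)=1; Z[6]=1
i=7: i≥r, start 0; Z[7]=3 scan→box=[7,10)
i=8: min(r-i=2, Z[1]=0)=0; Z[8]=0
i=9: min(r-i=1, Z[2]=1)=1; Z[9]=3 scan→box=[9,12)
i=10: min(r-i=2, Z[1]=0)=0; Z[10]=0
i=11: min(r-i=1, Z[2]=1)=1; Z[11]=1
i=12: i≥r, start 0; Z[12]=0
i=13: i≥r, start 0; Z[13]=0
i=14: i≥r, start 0; Z[14]=0
i=15: i≥r, start 0; Z[15]=1 scan→box=[15,16)
i=16: i≥r, start 0; Z[16]=0
i=17: i≥r, start 0; Z[17]=0
i=18: i≥r, start 0; Z[18]=1 scan→box=[18,19)
i=19: i≥r, start 0; Z[19]=3 scan→box=[19,22)
i=20: min(r-i=2, Z[1]=0)=0; Z[20]=0
i=21: min(r-i=1, Z[2]=1)=1; Z[21]=2 scan→box=[21,23)
i=22: min(r-i=1, Z[1]=0)=0; Z[22]=0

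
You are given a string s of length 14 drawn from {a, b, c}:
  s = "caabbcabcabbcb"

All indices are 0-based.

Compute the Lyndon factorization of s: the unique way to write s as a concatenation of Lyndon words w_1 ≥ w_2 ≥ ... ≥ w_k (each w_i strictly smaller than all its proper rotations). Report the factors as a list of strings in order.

emit factor 1: 'c' (i=0, period=1)
emit factor 2: 'aabbcabcabbcb' (i=1, period=13)

["c", "aabbcabcabbcb"]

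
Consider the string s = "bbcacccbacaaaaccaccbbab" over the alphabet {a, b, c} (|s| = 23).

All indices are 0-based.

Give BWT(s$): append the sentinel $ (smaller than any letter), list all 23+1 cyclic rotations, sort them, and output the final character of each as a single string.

bcaabbaccabcc$bacbccacaa

rank  rotation                  last
    0  $bbcacccbacaaaaccaccbbab  b
    1  aaaaccaccbbab$bbcacccbac  c
    2  aaaccaccbbab$bbcacccbaca  a
    3  aaccaccbbab$bbcacccbacaa  a
    4  ab$bbcacccbacaaaaccaccbb  b
    5  acaaaaccaccbbab$bbcacccb  b
    6  accaccbbab$bbcacccbacaaa  a
    7  accbbab$bbcacccbacaaaacc  c
    8  acccbacaaaaccaccbbab$bbc  c
    9  b$bbcacccbacaaaaccaccbba  a
   10  bab$bbcacccbacaaaaccaccb  b
   11  bacaaaaccaccbbab$bbcaccc  c
   12  bbab$bbcacccbacaaaaccacc  c
   13  bbcacccbacaaaaccaccbbab$  $
   14  bcacccbacaaaaccaccbbab$b  b
   15  caaaaccaccbbab$bbcacccba  a
   16  caccbbab$bbcacccbacaaaac  c
   17  cacccbacaaaaccaccbbab$bb  b
   18  cbacaaaaccaccbbab$bbcacc  c
   19  cbbab$bbcacccbacaaaaccac  c
   20  ccaccbbab$bbcacccbacaaaa  a
   21  ccbacaaaaccaccbbab$bbcac  c
   22  ccbbab$bbcacccbacaaaacca  a
   23  cccbacaaaaccaccbbab$bbca  a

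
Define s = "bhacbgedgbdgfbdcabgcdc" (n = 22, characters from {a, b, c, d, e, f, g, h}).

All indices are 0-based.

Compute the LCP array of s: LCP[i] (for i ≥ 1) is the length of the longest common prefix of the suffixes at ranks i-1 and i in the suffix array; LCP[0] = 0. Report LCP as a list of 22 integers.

sorted suffixes:
  #0 SA[0]=16  'abgcdc'
  #1 SA[1]=2  'acbgedgbdgfbdcabgcdc'
  #2 SA[2]=13  'bdcabgcdc'
  #3 SA[3]=9  'bdgfbdcabgcdc'
  #4 SA[4]=17  'bgcdc'
  #5 SA[5]=4  'bgedgbdgfbdcabgcdc'
  #6 SA[6]=0  'bhacbgedgbdgfbdcabgcdc'
  #7 SA[7]=21  'c'
  #8 SA[8]=15  'cabgcdc'
  #9 SA[9]=3  'cbgedgbdgfbdcabgcdc'
  #10 SA[10]=19  'cdc'
  #11 SA[11]=20  'dc'
  #12 SA[12]=14  'dcabgcdc'
  #13 SA[13]=7  'dgbdgfbdcabgcdc'
  #14 SA[14]=10  'dgfbdcabgcdc'
  #15 SA[15]=6  'edgbdgfbdcabgcdc'
  #16 SA[16]=12  'fbdcabgcdc'
  #17 SA[17]=8  'gbdgfbdcabgcdc'
  #18 SA[18]=18  'gcdc'
  #19 SA[19]=5  'gedgbdgfbdcabgcdc'
  #20 SA[20]=11  'gfbdcabgcdc'
  #21 SA[21]=1  'hacbgedgbdgfbdcabgcdc'

SA = [16, 2, 13, 9, 17, 4, 0, 21, 15, 3, 19, 20, 14, 7, 10, 6, 12, 8, 18, 5, 11, 1]
i: (SA[i-1],SA[i]) lcp shared
  1: (16,2) 1 'a'
  2: (2,13) 0 ''
  3: (13,9) 2 'bd'
  4: (9,17) 1 'b'
  5: (17,4) 2 'bg'
  6: (4,0) 1 'b'
  7: (0,21) 0 ''
  8: (21,15) 1 'c'
  9: (15,3) 1 'c'
  10: (3,19) 1 'c'
  11: (19,20) 0 ''
  12: (20,14) 2 'dc'
  13: (14,7) 1 'd'
  14: (7,10) 2 'dg'
  15: (10,6) 0 ''
  16: (6,12) 0 ''
  17: (12,8) 0 ''
  18: (8,18) 1 'g'
  19: (18,5) 1 'g'
  20: (5,11) 1 'g'
  21: (11,1) 0 ''

[0, 1, 0, 2, 1, 2, 1, 0, 1, 1, 1, 0, 2, 1, 2, 0, 0, 0, 1, 1, 1, 0]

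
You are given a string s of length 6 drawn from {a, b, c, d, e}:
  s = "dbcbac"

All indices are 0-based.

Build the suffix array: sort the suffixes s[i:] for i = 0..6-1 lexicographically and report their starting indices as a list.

rank→(start, suffix):
  0 → (4, 'ac')
  1 → (3, 'bac')
  2 → (1, 'bcbac')
  3 → (5, 'c')
  4 → (2, 'cbac')
  5 → (0, 'dbcbac')

[4, 3, 1, 5, 2, 0]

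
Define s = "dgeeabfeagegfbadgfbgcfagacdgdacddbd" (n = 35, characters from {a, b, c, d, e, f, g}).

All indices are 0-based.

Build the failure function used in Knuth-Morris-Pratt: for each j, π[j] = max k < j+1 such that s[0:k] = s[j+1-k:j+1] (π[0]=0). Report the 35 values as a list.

π[0] = 0
j=1 s[j]='g': π[1]=0 (border '')
j=2 s[j]='e': π[2]=0 (border '')
j=3 s[j]='e': π[3]=0 (border '')
j=4 s[j]='a': π[4]=0 (border '')
j=5 s[j]='b': π[5]=0 (border '')
j=6 s[j]='f': π[6]=0 (border '')
j=7 s[j]='e': π[7]=0 (border '')
j=8 s[j]='a': π[8]=0 (border '')
j=9 s[j]='g': π[9]=0 (border '')
j=10 s[j]='e': π[10]=0 (border '')
j=11 s[j]='g': π[11]=0 (border '')
j=12 s[j]='f': π[12]=0 (border '')
j=13 s[j]='b': π[13]=0 (border '')
j=14 s[j]='a': π[14]=0 (border '')
j=15 s[j]='d': π[15]=1 (border 'd')
j=16 s[j]='g': π[16]=2 (border 'dg')
j=17 s[j]='f': k: 2→0; π[17]=0 (border '')
j=18 s[j]='b': π[18]=0 (border '')
j=19 s[j]='g': π[19]=0 (border '')
j=20 s[j]='c': π[20]=0 (border '')
j=21 s[j]='f': π[21]=0 (border '')
j=22 s[j]='a': π[22]=0 (border '')
j=23 s[j]='g': π[23]=0 (border '')
j=24 s[j]='a': π[24]=0 (border '')
j=25 s[j]='c': π[25]=0 (border '')
j=26 s[j]='d': π[26]=1 (border 'd')
j=27 s[j]='g': π[27]=2 (border 'dg')
j=28 s[j]='d': k: 2→0; π[28]=1 (border 'd')
j=29 s[j]='a': k: 1→0; π[29]=0 (border '')
j=30 s[j]='c': π[30]=0 (border '')
j=31 s[j]='d': π[31]=1 (border 'd')
j=32 s[j]='d': k: 1→0; π[32]=1 (border 'd')
j=33 s[j]='b': k: 1→0; π[33]=0 (border '')
j=34 s[j]='d': π[34]=1 (border 'd')

[0, 0, 0, 0, 0, 0, 0, 0, 0, 0, 0, 0, 0, 0, 0, 1, 2, 0, 0, 0, 0, 0, 0, 0, 0, 0, 1, 2, 1, 0, 0, 1, 1, 0, 1]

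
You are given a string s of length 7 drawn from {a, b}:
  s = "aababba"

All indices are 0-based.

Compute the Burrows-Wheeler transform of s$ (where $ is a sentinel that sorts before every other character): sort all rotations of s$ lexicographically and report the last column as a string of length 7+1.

rank  rotation  last
    0  $aababba  a
    1  a$aababb  b
    2  aababba$  $
    3  ababba$a  a
    4  abba$aab  b
    5  ba$aabab  b
    6  babba$aa  a
    7  bba$aaba  a

ab$abbaa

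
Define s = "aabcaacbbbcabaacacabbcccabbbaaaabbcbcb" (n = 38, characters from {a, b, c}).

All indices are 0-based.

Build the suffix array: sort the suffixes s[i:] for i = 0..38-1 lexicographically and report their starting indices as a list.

[28, 29, 30, 0, 13, 4, 11, 24, 31, 18, 1, 16, 14, 5, 37, 27, 12, 26, 25, 7, 8, 32, 19, 2, 9, 35, 33, 20, 3, 10, 23, 17, 15, 36, 6, 34, 22, 21]

rank→(start, suffix):
  0 → (28, 'aaaabbcbcb')
  1 → (29, 'aaabbcbcb')
  2 → (30, 'aabbcbcb')
  3 → (0, 'aabcaacbbbcabaacacabbcccabbbaaaabbcbcb')
  4 → (13, 'aacacabbcccabbbaaaabbcbcb')
  5 → (4, 'aacbbbcabaacacabbcccabbbaaaabbcbcb')
  6 → (11, 'abaacacabbcccabbbaaaabbcbcb')
  7 → (24, 'abbbaaaabbcbcb')
  8 → (31, 'abbcbcb')
  9 → (18, 'abbcccabbbaaaabbcbcb')
  10 → (1, 'abcaacbbbcabaacacabbcccabbbaaaabbcbcb')
  11 → (16, 'acabbcccabbbaaaabbcbcb')
  12 → (14, 'acacabbcccabbbaaaabbcbcb')
  13 → (5, 'acbbbcabaacacabbcccabbbaaaabbcbcb')
  14 → (37, 'b')
  15 → (27, 'baaaabbcbcb')
  16 → (12, 'baacacabbcccabbbaaaabbcbcb')
  17 → (26, 'bbaaaabbcbcb')
  18 → (25, 'bbbaaaabbcbcb')
  19 → (7, 'bbbcabaacacabbcccabbbaaaabbcbcb')
  20 → (8, 'bbcabaacacabbcccabbbaaaabbcbcb')
  21 → (32, 'bbcbcb')
  22 → (19, 'bbcccabbbaaaabbcbcb')
  23 → (2, 'bcaacbbbcabaacacabbcccabbbaaaabbcbcb')
  24 → (9, 'bcabaacacabbcccabbbaaaabbcbcb')
  25 → (35, 'bcb')
  26 → (33, 'bcbcb')
  27 → (20, 'bcccabbbaaaabbcbcb')
  28 → (3, 'caacbbbcabaacacabbcccabbbaaaabbcbcb')
  29 → (10, 'cabaacacabbcccabbbaaaabbcbcb')
  30 → (23, 'cabbbaaaabbcbcb')
  31 → (17, 'cabbcccabbbaaaabbcbcb')
  32 → (15, 'cacabbcccabbbaaaabbcbcb')
  33 → (36, 'cb')
  34 → (6, 'cbbbcabaacacabbcccabbbaaaabbcbcb')
  35 → (34, 'cbcb')
  36 → (22, 'ccabbbaaaabbcbcb')
  37 → (21, 'cccabbbaaaabbcbcb')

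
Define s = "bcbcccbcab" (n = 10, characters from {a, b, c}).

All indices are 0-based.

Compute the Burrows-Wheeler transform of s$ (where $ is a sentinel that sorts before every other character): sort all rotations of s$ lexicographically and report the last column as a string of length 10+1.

bcac$cbcbcb

rank  rotation     last
    0  $bcbcccbcab  b
    1  ab$bcbcccbc  c
    2  b$bcbcccbca  a
    3  bcab$bcbccc  c
    4  bcbcccbcab$  $
    5  bcccbcab$bc  c
    6  cab$bcbcccb  b
    7  cbcab$bcbcc  c
    8  cbcccbcab$b  b
    9  ccbcab$bcbc  c
   10  cccbcab$bcb  b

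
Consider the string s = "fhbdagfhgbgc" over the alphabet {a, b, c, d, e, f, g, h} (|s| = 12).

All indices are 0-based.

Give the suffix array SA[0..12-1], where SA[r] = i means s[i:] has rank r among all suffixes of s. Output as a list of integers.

rank | idx | suffix
   0 |   4 | agfhgbgc
   1 |   2 | bdagfhgbgc
   2 |   9 | bgc
   3 |  11 | c
   4 |   3 | dagfhgbgc
   5 |   0 | fhbdagfhgbgc
   6 |   6 | fhgbgc
   7 |   8 | gbgc
   8 |  10 | gc
   9 |   5 | gfhgbgc
  10 |   1 | hbdagfhgbgc
  11 |   7 | hgbgc

[4, 2, 9, 11, 3, 0, 6, 8, 10, 5, 1, 7]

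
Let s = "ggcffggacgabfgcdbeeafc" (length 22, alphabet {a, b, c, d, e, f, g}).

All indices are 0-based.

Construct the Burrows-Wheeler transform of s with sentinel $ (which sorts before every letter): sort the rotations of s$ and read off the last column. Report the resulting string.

rank  rotation                 last
    0  $ggcffggacgabfgcdbeeafc  c
    1  abfgcdbeeafc$ggcffggacg  g
    2  acgabfgcdbeeafc$ggcffgg  g
    3  afc$ggcffggacgabfgcdbee  e
    4  beeafc$ggcffggacgabfgcd  d
    5  bfgcdbeeafc$ggcffggacga  a
    6  c$ggcffggacgabfgcdbeeaf  f
    7  cdbeeafc$ggcffggacgabfg  g
    8  cffggacgabfgcdbeeafc$gg  g
    9  cgabfgcdbeeafc$ggcffgga  a
   10  dbeeafc$ggcffggacgabfgc  c
   11  eafc$ggcffggacgabfgcdbe  e
   12  eeafc$ggcffggacgabfgcdb  b
   13  fc$ggcffggacgabfgcdbeea  a
   14  ffggacgabfgcdbeeafc$ggc  c
   15  fgcdbeeafc$ggcffggacgab  b
   16  fggacgabfgcdbeeafc$ggcf  f
   17  gabfgcdbeeafc$ggcffggac  c
   18  gacgabfgcdbeeafc$ggcffg  g
   19  gcdbeeafc$ggcffggacgabf  f
   20  gcffggacgabfgcdbeeafc$g  g
   21  ggacgabfgcdbeeafc$ggcff  f
   22  ggcffggacgabfgcdbeeafc$  $

cggedafggacebacbfcgfgf$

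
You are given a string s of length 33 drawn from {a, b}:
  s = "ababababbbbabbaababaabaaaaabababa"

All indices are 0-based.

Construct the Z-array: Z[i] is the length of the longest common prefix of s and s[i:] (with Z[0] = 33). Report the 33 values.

[33, 0, 6, 0, 4, 0, 2, 0, 0, 0, 0, 2, 0, 0, 1, 5, 0, 3, 0, 1, 3, 0, 1, 1, 1, 1, 7, 0, 5, 0, 3, 0, 1]

Z[0]=33
i=1: outside box; Z[1]=0
i=2: outside box; Z[2]=6 scan→box=[2,8)
i=3: min(r-i=5, Z[1]=0)=0; Z[3]=0
i=4: min(r-i=4, Z[2]=6)=4; Z[4]=4
i=5: min(r-i=3, Z[3]=0)=0; Z[5]=0
i=6: min(r-i=2, Z[4]=4)=2; Z[6]=2
i=7: min(r-i=1, Z[5]=0)=0; Z[7]=0
i=8: outside box; Z[8]=0
i=9: outside box; Z[9]=0
i=10: outside box; Z[10]=0
i=11: outside box; Z[11]=2 scan→box=[11,13)
i=12: min(r-i=1, Z[1]=0)=0; Z[12]=0
i=13: outside box; Z[13]=0
i=14: outside box; Z[14]=1 scan→box=[14,15)
i=15: outside box; Z[15]=5 scan→box=[15,20)
i=16: min(r-i=4, Z[1]=0)=0; Z[16]=0
i=17: min(r-i=3, Z[2]=6)=3; Z[17]=3
i=18: min(r-i=2, Z[3]=0)=0; Z[18]=0
i=19: min(r-i=1, Z[4]=4)=1; Z[19]=1
i=20: outside box; Z[20]=3 scan→box=[20,23)
i=21: min(r-i=2, Z[1]=0)=0; Z[21]=0
i=22: min(r-i=1, Z[2]=6)=1; Z[22]=1
i=23: outside box; Z[23]=1 scan→box=[23,24)
i=24: outside box; Z[24]=1 scan→box=[24,25)
i=25: outside box; Z[25]=1 scan→box=[25,26)
i=26: outside box; Z[26]=7 scan→box=[26,33)
i=27: min(r-i=6, Z[1]=0)=0; Z[27]=0
i=28: min(r-i=5, Z[2]=6)=5; Z[28]=5
i=29: min(r-i=4, Z[3]=0)=0; Z[29]=0
i=30: min(r-i=3, Z[4]=4)=3; Z[30]=3
i=31: min(r-i=2, Z[5]=0)=0; Z[31]=0
i=32: min(r-i=1, Z[6]=2)=1; Z[32]=1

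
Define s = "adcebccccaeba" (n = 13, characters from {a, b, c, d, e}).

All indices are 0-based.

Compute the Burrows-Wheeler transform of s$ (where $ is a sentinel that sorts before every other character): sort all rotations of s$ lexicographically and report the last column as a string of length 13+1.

ab$ceecccbdaac

rank  rotation        last
    0  $adcebccccaeba  a
    1  a$adcebccccaeb  b
    2  adcebccccaeba$  $
    3  aeba$adcebcccc  c
    4  ba$adcebccccae  e
    5  bccccaeba$adce  e
    6  caeba$adcebccc  c
    7  ccaeba$adcebcc  c
    8  cccaeba$adcebc  c
    9  ccccaeba$adceb  b
   10  cebccccaeba$ad  d
   11  dcebccccaeba$a  a
   12  eba$adcebcccca  a
   13  ebccccaeba$adc  c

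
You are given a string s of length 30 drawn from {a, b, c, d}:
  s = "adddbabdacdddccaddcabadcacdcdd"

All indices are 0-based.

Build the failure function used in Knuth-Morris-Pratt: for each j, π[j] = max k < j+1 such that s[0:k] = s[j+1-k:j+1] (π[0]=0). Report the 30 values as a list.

[0, 0, 0, 0, 0, 1, 0, 0, 1, 0, 0, 0, 0, 0, 0, 1, 2, 3, 0, 1, 0, 1, 2, 0, 1, 0, 0, 0, 0, 0]

π[0] = 0
j=1 s[j]='d': π[1]=0 (border '')
j=2 s[j]='d': π[2]=0 (border '')
j=3 s[j]='d': π[3]=0 (border '')
j=4 s[j]='b': π[4]=0 (border '')
j=5 s[j]='a': π[5]=1 (border 'a')
j=6 s[j]='b': k: 1→0; π[6]=0 (border '')
j=7 s[j]='d': π[7]=0 (border '')
j=8 s[j]='a': π[8]=1 (border 'a')
j=9 s[j]='c': k: 1→0; π[9]=0 (border '')
j=10 s[j]='d': π[10]=0 (border '')
j=11 s[j]='d': π[11]=0 (border '')
j=12 s[j]='d': π[12]=0 (border '')
j=13 s[j]='c': π[13]=0 (border '')
j=14 s[j]='c': π[14]=0 (border '')
j=15 s[j]='a': π[15]=1 (border 'a')
j=16 s[j]='d': π[16]=2 (border 'ad')
j=17 s[j]='d': π[17]=3 (border 'add')
j=18 s[j]='c': k: 3→0; π[18]=0 (border '')
j=19 s[j]='a': π[19]=1 (border 'a')
j=20 s[j]='b': k: 1→0; π[20]=0 (border '')
j=21 s[j]='a': π[21]=1 (border 'a')
j=22 s[j]='d': π[22]=2 (border 'ad')
j=23 s[j]='c': k: 2→0; π[23]=0 (border '')
j=24 s[j]='a': π[24]=1 (border 'a')
j=25 s[j]='c': k: 1→0; π[25]=0 (border '')
j=26 s[j]='d': π[26]=0 (border '')
j=27 s[j]='c': π[27]=0 (border '')
j=28 s[j]='d': π[28]=0 (border '')
j=29 s[j]='d': π[29]=0 (border '')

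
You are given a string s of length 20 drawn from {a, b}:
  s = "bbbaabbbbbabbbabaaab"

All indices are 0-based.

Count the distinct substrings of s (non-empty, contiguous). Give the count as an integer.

rank | idx | suffix
   0 |  16 | aaab
   1 |  17 | aab
   2 |   3 | aabbbbbabbbabaaab
   3 |  18 | ab
   4 |  14 | abaaab
   5 |  10 | abbbabaaab
   6 |   4 | abbbbbabbbabaaab
   7 |  19 | b
   8 |  15 | baaab
   9 |   2 | baabbbbbabbbabaaab
  10 |  13 | babaaab
  11 |   9 | babbbabaaab
  12 |   1 | bbaabbbbbabbbabaaab
  13 |  12 | bbabaaab
  14 |   8 | bbabbbabaaab
  15 |   0 | bbbaabbbbbabbbabaaab
  16 |  11 | bbbabaaab
  17 |   7 | bbbabbbabaaab
  18 |   6 | bbbbabbbabaaab
  19 |   5 | bbbbbabbbabaaab

SA = [16, 17, 3, 18, 14, 10, 4, 19, 15, 2, 13, 9, 1, 12, 8, 0, 11, 7, 6, 5]
rank  pair      lcp
   1  s[16:],s[17:]  2  'aa'
   2  s[17:],s[3:]  3  'aab'
   3  s[3:],s[18:]  1  'a'
   4  s[18:],s[14:]  2  'ab'
   5  s[14:],s[10:]  2  'ab'
   6  s[10:],s[4:]  4  'abbb'
   7  s[4:],s[19:]  0  ''
   8  s[19:],s[15:]  1  'b'
   9  s[15:],s[2:]  3  'baa'
  10  s[2:],s[13:]  2  'ba'
  11  s[13:],s[9:]  3  'bab'
  12  s[9:],s[1:]  1  'b'
  13  s[1:],s[12:]  3  'bba'
  14  s[12:],s[8:]  4  'bbab'
  15  s[8:],s[0:]  2  'bb'
  16  s[0:],s[11:]  4  'bbba'
  17  s[11:],s[7:]  5  'bbbab'
  18  s[7:],s[6:]  3  'bbb'
  19  s[6:],s[5:]  4  'bbbb'

n(n+1)/2 = 20·21/2 = 210
Σ LCP = 0 + 2 + 3 + 1 + 2 + 2 + 4 + 0 + 1 + 3 + 2 + 3 + 1 + 3 + 4 + 2 + 4 + 5 + 3 + 4 = 49
distinct = 210 − 49 = 161

161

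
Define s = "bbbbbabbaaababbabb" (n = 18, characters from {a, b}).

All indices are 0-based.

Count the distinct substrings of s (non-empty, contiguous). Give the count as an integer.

127

sorted suffixes:
  #0 SA[0]=8  'aaababbabb'
  #1 SA[1]=9  'aababbabb'
  #2 SA[2]=10  'ababbabb'
  #3 SA[3]=15  'abb'
  #4 SA[4]=5  'abbaaababbabb'
  #5 SA[5]=12  'abbabb'
  #6 SA[6]=17  'b'
  #7 SA[7]=7  'baaababbabb'
  #8 SA[8]=14  'babb'
  #9 SA[9]=4  'babbaaababbabb'
  #10 SA[10]=11  'babbabb'
  #11 SA[11]=16  'bb'
  #12 SA[12]=6  'bbaaababbabb'
  #13 SA[13]=13  'bbabb'
  #14 SA[14]=3  'bbabbaaababbabb'
  #15 SA[15]=2  'bbbabbaaababbabb'
  #16 SA[16]=1  'bbbbabbaaababbabb'
  #17 SA[17]=0  'bbbbbabbaaababbabb'

SA = [8, 9, 10, 15, 5, 12, 17, 7, 14, 4, 11, 16, 6, 13, 3, 2, 1, 0]
i: (SA[i-1],SA[i]) lcp shared
  1: (8,9) 2 'aa'
  2: (9,10) 1 'a'
  3: (10,15) 2 'ab'
  4: (15,5) 3 'abb'
  5: (5,12) 4 'abba'
  6: (12,17) 0 ''
  7: (17,7) 1 'b'
  8: (7,14) 2 'ba'
  9: (14,4) 4 'babb'
  10: (4,11) 5 'babba'
  11: (11,16) 1 'b'
  12: (16,6) 2 'bb'
  13: (6,13) 3 'bba'
  14: (13,3) 5 'bbabb'
  15: (3,2) 2 'bb'
  16: (2,1) 3 'bbb'
  17: (1,0) 4 'bbbb'

n(n+1)/2 = 18·19/2 = 171
Σ LCP = 0 + 2 + 1 + 2 + 3 + 4 + 0 + 1 + 2 + 4 + 5 + 1 + 2 + 3 + 5 + 2 + 3 + 4 = 44
distinct = 171 − 44 = 127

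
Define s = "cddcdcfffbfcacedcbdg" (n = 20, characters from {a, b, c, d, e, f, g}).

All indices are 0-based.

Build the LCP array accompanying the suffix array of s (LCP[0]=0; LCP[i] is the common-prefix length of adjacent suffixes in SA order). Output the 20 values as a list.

[0, 0, 1, 0, 1, 1, 2, 1, 1, 0, 2, 2, 1, 1, 0, 0, 1, 1, 2, 0]

rank→(start, suffix):
  0 → (12, 'acedcbdg')
  1 → (17, 'bdg')
  2 → (9, 'bfcacedcbdg')
  3 → (11, 'cacedcbdg')
  4 → (16, 'cbdg')
  5 → (3, 'cdcfffbfcacedcbdg')
  6 → (0, 'cddcdcfffbfcacedcbdg')
  7 → (13, 'cedcbdg')
  8 → (5, 'cfffbfcacedcbdg')
  9 → (15, 'dcbdg')
  10 → (2, 'dcdcfffbfcacedcbdg')
  11 → (4, 'dcfffbfcacedcbdg')
  12 → (1, 'ddcdcfffbfcacedcbdg')
  13 → (18, 'dg')
  14 → (14, 'edcbdg')
  15 → (8, 'fbfcacedcbdg')
  16 → (10, 'fcacedcbdg')
  17 → (7, 'ffbfcacedcbdg')
  18 → (6, 'fffbfcacedcbdg')
  19 → (19, 'g')

SA = [12, 17, 9, 11, 16, 3, 0, 13, 5, 15, 2, 4, 1, 18, 14, 8, 10, 7, 6, 19]
[i] adj suffixes → lcp
  [1] 12/17 → 0 ('')
  [2] 17/9 → 1 ('b')
  [3] 9/11 → 0 ('')
  [4] 11/16 → 1 ('c')
  [5] 16/3 → 1 ('c')
  [6] 3/0 → 2 ('cd')
  [7] 0/13 → 1 ('c')
  [8] 13/5 → 1 ('c')
  [9] 5/15 → 0 ('')
  [10] 15/2 → 2 ('dc')
  [11] 2/4 → 2 ('dc')
  [12] 4/1 → 1 ('d')
  [13] 1/18 → 1 ('d')
  [14] 18/14 → 0 ('')
  [15] 14/8 → 0 ('')
  [16] 8/10 → 1 ('f')
  [17] 10/7 → 1 ('f')
  [18] 7/6 → 2 ('ff')
  [19] 6/19 → 0 ('')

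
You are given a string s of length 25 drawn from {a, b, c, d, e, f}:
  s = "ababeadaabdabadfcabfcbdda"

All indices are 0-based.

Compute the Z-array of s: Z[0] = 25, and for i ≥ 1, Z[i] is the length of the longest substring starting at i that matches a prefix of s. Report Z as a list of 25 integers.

[25, 0, 2, 0, 0, 1, 0, 1, 2, 0, 0, 3, 0, 1, 0, 0, 0, 2, 0, 0, 0, 0, 0, 0, 1]

Z[0]=25
i=1: fresh scan; Z[1]=0
i=2: fresh scan; Z[2]=2 grow→box=[2,4)
i=3: min(r-i=1, Z[1]=0)=0; Z[3]=0
i=4: fresh scan; Z[4]=0
i=5: fresh scan; Z[5]=1 grow→box=[5,6)
i=6: fresh scan; Z[6]=0
i=7: fresh scan; Z[7]=1 grow→box=[7,8)
i=8: fresh scan; Z[8]=2 grow→box=[8,10)
i=9: min(r-i=1, Z[1]=0)=0; Z[9]=0
i=10: fresh scan; Z[10]=0
i=11: fresh scan; Z[11]=3 grow→box=[11,14)
i=12: min(r-i=2, Z[1]=0)=0; Z[12]=0
i=13: min(r-i=1, Z[2]=2)=1; Z[13]=1
i=14: fresh scan; Z[14]=0
i=15: fresh scan; Z[15]=0
i=16: fresh scan; Z[16]=0
i=17: fresh scan; Z[17]=2 grow→box=[17,19)
i=18: min(r-i=1, Z[1]=0)=0; Z[18]=0
i=19: fresh scan; Z[19]=0
i=20: fresh scan; Z[20]=0
i=21: fresh scan; Z[21]=0
i=22: fresh scan; Z[22]=0
i=23: fresh scan; Z[23]=0
i=24: fresh scan; Z[24]=1 grow→box=[24,25)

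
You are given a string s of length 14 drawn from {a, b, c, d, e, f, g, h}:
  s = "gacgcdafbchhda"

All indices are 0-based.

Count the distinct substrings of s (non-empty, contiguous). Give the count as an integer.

97

sorted suffixes:
  #0 SA[0]=13  'a'
  #1 SA[1]=1  'acgcdafbchhda'
  #2 SA[2]=6  'afbchhda'
  #3 SA[3]=8  'bchhda'
  #4 SA[4]=4  'cdafbchhda'
  #5 SA[5]=2  'cgcdafbchhda'
  #6 SA[6]=9  'chhda'
  #7 SA[7]=12  'da'
  #8 SA[8]=5  'dafbchhda'
  #9 SA[9]=7  'fbchhda'
  #10 SA[10]=0  'gacgcdafbchhda'
  #11 SA[11]=3  'gcdafbchhda'
  #12 SA[12]=11  'hda'
  #13 SA[13]=10  'hhda'

SA = [13, 1, 6, 8, 4, 2, 9, 12, 5, 7, 0, 3, 11, 10]
[i] adj suffixes → lcp
  [1] 13/1 → 1 ('a')
  [2] 1/6 → 1 ('a')
  [3] 6/8 → 0 ('')
  [4] 8/4 → 0 ('')
  [5] 4/2 → 1 ('c')
  [6] 2/9 → 1 ('c')
  [7] 9/12 → 0 ('')
  [8] 12/5 → 2 ('da')
  [9] 5/7 → 0 ('')
  [10] 7/0 → 0 ('')
  [11] 0/3 → 1 ('g')
  [12] 3/11 → 0 ('')
  [13] 11/10 → 1 ('h')

n(n+1)/2 = 14·15/2 = 105
Σ LCP = 0 + 1 + 1 + 0 + 0 + 1 + 1 + 0 + 2 + 0 + 0 + 1 + 0 + 1 = 8
distinct = 105 − 8 = 97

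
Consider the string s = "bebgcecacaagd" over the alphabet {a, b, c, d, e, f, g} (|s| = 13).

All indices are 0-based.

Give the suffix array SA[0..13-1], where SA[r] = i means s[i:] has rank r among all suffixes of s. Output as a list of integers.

rank | idx | suffix
   0 |   9 | aagd
   1 |   7 | acaagd
   2 |  10 | agd
   3 |   0 | bebgcecacaagd
   4 |   2 | bgcecacaagd
   5 |   8 | caagd
   6 |   6 | cacaagd
   7 |   4 | cecacaagd
   8 |  12 | d
   9 |   1 | ebgcecacaagd
  10 |   5 | ecacaagd
  11 |   3 | gcecacaagd
  12 |  11 | gd

[9, 7, 10, 0, 2, 8, 6, 4, 12, 1, 5, 3, 11]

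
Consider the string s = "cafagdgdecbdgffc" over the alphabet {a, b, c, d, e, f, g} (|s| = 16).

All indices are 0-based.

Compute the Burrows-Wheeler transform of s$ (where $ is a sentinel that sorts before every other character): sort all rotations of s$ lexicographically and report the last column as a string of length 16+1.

ccfcf$eggbdafgdad

rank  rotation           last
    0  $cafagdgdecbdgffc  c
    1  afagdgdecbdgffc$c  c
    2  agdgdecbdgffc$caf  f
    3  bdgffc$cafagdgdec  c
    4  c$cafagdgdecbdgff  f
    5  cafagdgdecbdgffc$  $
    6  cbdgffc$cafagdgde  e
    7  decbdgffc$cafagdg  g
    8  dgdecbdgffc$cafag  g
    9  dgffc$cafagdgdecb  b
   10  ecbdgffc$cafagdgd  d
   11  fagdgdecbdgffc$ca  a
   12  fc$cafagdgdecbdgf  f
   13  ffc$cafagdgdecbdg  g
   14  gdecbdgffc$cafagd  d
   15  gdgdecbdgffc$cafa  a
   16  gffc$cafagdgdecbd  d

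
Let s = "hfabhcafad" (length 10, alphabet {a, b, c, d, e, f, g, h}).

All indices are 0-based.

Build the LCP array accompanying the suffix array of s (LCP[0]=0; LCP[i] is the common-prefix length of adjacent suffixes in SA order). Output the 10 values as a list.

[0, 1, 1, 0, 0, 0, 0, 2, 0, 1]

sorted suffixes:
  #0 SA[0]=2  'abhcafad'
  #1 SA[1]=8  'ad'
  #2 SA[2]=6  'afad'
  #3 SA[3]=3  'bhcafad'
  #4 SA[4]=5  'cafad'
  #5 SA[5]=9  'd'
  #6 SA[6]=1  'fabhcafad'
  #7 SA[7]=7  'fad'
  #8 SA[8]=4  'hcafad'
  #9 SA[9]=0  'hfabhcafad'

SA = [2, 8, 6, 3, 5, 9, 1, 7, 4, 0]
[i] adj suffixes → lcp
  [1] 2/8 → 1 ('a')
  [2] 8/6 → 1 ('a')
  [3] 6/3 → 0 ('')
  [4] 3/5 → 0 ('')
  [5] 5/9 → 0 ('')
  [6] 9/1 → 0 ('')
  [7] 1/7 → 2 ('fa')
  [8] 7/4 → 0 ('')
  [9] 4/0 → 1 ('h')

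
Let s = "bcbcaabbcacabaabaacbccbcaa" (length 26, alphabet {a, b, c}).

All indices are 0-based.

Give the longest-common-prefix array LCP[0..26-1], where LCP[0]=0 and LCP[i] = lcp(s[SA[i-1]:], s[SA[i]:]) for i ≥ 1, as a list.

[0, 1, 2, 3, 2, 1, 4, 2, 1, 2, 0, 3, 1, 1, 4, 3, 2, 2, 0, 3, 2, 2, 1, 5, 3, 1]

rank→(start, suffix):
  0 → (25, 'a')
  1 → (24, 'aa')
  2 → (13, 'aabaacbccbcaa')
  3 → (4, 'aabbcacabaabaacbccbcaa')
  4 → (16, 'aacbccbcaa')
  5 → (11, 'abaabaacbccbcaa')
  6 → (14, 'abaacbccbcaa')
  7 → (5, 'abbcacabaabaacbccbcaa')
  8 → (9, 'acabaabaacbccbcaa')
  9 → (17, 'acbccbcaa')
  10 → (12, 'baabaacbccbcaa')
  11 → (15, 'baacbccbcaa')
  12 → (6, 'bbcacabaabaacbccbcaa')
  13 → (22, 'bcaa')
  14 → (2, 'bcaabbcacabaabaacbccbcaa')
  15 → (7, 'bcacabaabaacbccbcaa')
  16 → (0, 'bcbcaabbcacabaabaacbccbcaa')
  17 → (19, 'bccbcaa')
  18 → (23, 'caa')
  19 → (3, 'caabbcacabaabaacbccbcaa')
  20 → (10, 'cabaabaacbccbcaa')
  21 → (8, 'cacabaabaacbccbcaa')
  22 → (21, 'cbcaa')
  23 → (1, 'cbcaabbcacabaabaacbccbcaa')
  24 → (18, 'cbccbcaa')
  25 → (20, 'ccbcaa')

SA = [25, 24, 13, 4, 16, 11, 14, 5, 9, 17, 12, 15, 6, 22, 2, 7, 0, 19, 23, 3, 10, 8, 21, 1, 18, 20]
i: (SA[i-1],SA[i]) lcp shared
  1: (25,24) 1 'a'
  2: (24,13) 2 'aa'
  3: (13,4) 3 'aab'
  4: (4,16) 2 'aa'
  5: (16,11) 1 'a'
  6: (11,14) 4 'abaa'
  7: (14,5) 2 'ab'
  8: (5,9) 1 'a'
  9: (9,17) 2 'ac'
  10: (17,12) 0 ''
  11: (12,15) 3 'baa'
  12: (15,6) 1 'b'
  13: (6,22) 1 'b'
  14: (22,2) 4 'bcaa'
  15: (2,7) 3 'bca'
  16: (7,0) 2 'bc'
  17: (0,19) 2 'bc'
  18: (19,23) 0 ''
  19: (23,3) 3 'caa'
  20: (3,10) 2 'ca'
  21: (10,8) 2 'ca'
  22: (8,21) 1 'c'
  23: (21,1) 5 'cbcaa'
  24: (1,18) 3 'cbc'
  25: (18,20) 1 'c'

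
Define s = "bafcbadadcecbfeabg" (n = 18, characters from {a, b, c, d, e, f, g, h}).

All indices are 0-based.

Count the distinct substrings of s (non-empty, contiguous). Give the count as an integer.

sorted suffixes:
  #0 SA[0]=15  'abg'
  #1 SA[1]=5  'adadcecbfeabg'
  #2 SA[2]=7  'adcecbfeabg'
  #3 SA[3]=1  'afcbadadcecbfeabg'
  #4 SA[4]=4  'badadcecbfeabg'
  #5 SA[5]=0  'bafcbadadcecbfeabg'
  #6 SA[6]=12  'bfeabg'
  #7 SA[7]=16  'bg'
  #8 SA[8]=3  'cbadadcecbfeabg'
  #9 SA[9]=11  'cbfeabg'
  #10 SA[10]=9  'cecbfeabg'
  #11 SA[11]=6  'dadcecbfeabg'
  #12 SA[12]=8  'dcecbfeabg'
  #13 SA[13]=14  'eabg'
  #14 SA[14]=10  'ecbfeabg'
  #15 SA[15]=2  'fcbadadcecbfeabg'
  #16 SA[16]=13  'feabg'
  #17 SA[17]=17  'g'

SA = [15, 5, 7, 1, 4, 0, 12, 16, 3, 11, 9, 6, 8, 14, 10, 2, 13, 17]
rank  pair      lcp
   1  s[15:],s[5:]  1  'a'
   2  s[5:],s[7:]  2  'ad'
   3  s[7:],s[1:]  1  'a'
   4  s[1:],s[4:]  0  ''
   5  s[4:],s[0:]  2  'ba'
   6  s[0:],s[12:]  1  'b'
   7  s[12:],s[16:]  1  'b'
   8  s[16:],s[3:]  0  ''
   9  s[3:],s[11:]  2  'cb'
  10  s[11:],s[9:]  1  'c'
  11  s[9:],s[6:]  0  ''
  12  s[6:],s[8:]  1  'd'
  13  s[8:],s[14:]  0  ''
  14  s[14:],s[10:]  1  'e'
  15  s[10:],s[2:]  0  ''
  16  s[2:],s[13:]  1  'f'
  17  s[13:],s[17:]  0  ''

n(n+1)/2 = 18·19/2 = 171
Σ LCP = 0 + 1 + 2 + 1 + 0 + 2 + 1 + 1 + 0 + 2 + 1 + 0 + 1 + 0 + 1 + 0 + 1 + 0 = 14
distinct = 171 − 14 = 157

157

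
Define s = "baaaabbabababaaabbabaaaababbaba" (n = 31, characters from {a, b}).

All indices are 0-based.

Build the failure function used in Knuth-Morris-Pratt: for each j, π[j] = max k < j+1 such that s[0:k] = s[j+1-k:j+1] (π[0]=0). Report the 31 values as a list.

π[0] = 0
j=1 s[j]='a': π[1]=0 (border '')
j=2 s[j]='a': π[2]=0 (border '')
j=3 s[j]='a': π[3]=0 (border '')
j=4 s[j]='a': π[4]=0 (border '')
j=5 s[j]='b': π[5]=1 (border 'b')
j=6 s[j]='b': k: 1→0; π[6]=1 (border 'b')
j=7 s[j]='a': π[7]=2 (border 'ba')
j=8 s[j]='b': k: 2→0; π[8]=1 (border 'b')
j=9 s[j]='a': π[9]=2 (border 'ba')
j=10 s[j]='b': k: 2→0; π[10]=1 (border 'b')
j=11 s[j]='a': π[11]=2 (border 'ba')
j=12 s[j]='b': k: 2→0; π[12]=1 (border 'b')
j=13 s[j]='a': π[13]=2 (border 'ba')
j=14 s[j]='a': π[14]=3 (border 'baa')
j=15 s[j]='a': π[15]=4 (border 'baaa')
j=16 s[j]='b': k: 4→0; π[16]=1 (border 'b')
j=17 s[j]='b': k: 1→0; π[17]=1 (border 'b')
j=18 s[j]='a': π[18]=2 (border 'ba')
j=19 s[j]='b': k: 2→0; π[19]=1 (border 'b')
j=20 s[j]='a': π[20]=2 (border 'ba')
j=21 s[j]='a': π[21]=3 (border 'baa')
j=22 s[j]='a': π[22]=4 (border 'baaa')
j=23 s[j]='a': π[23]=5 (border 'baaaa')
j=24 s[j]='b': π[24]=6 (border 'baaaab')
j=25 s[j]='a': k: 6→1; π[25]=2 (border 'ba')
j=26 s[j]='b': k: 2→0; π[26]=1 (border 'b')
j=27 s[j]='b': k: 1→0; π[27]=1 (border 'b')
j=28 s[j]='a': π[28]=2 (border 'ba')
j=29 s[j]='b': k: 2→0; π[29]=1 (border 'b')
j=30 s[j]='a': π[30]=2 (border 'ba')

[0, 0, 0, 0, 0, 1, 1, 2, 1, 2, 1, 2, 1, 2, 3, 4, 1, 1, 2, 1, 2, 3, 4, 5, 6, 2, 1, 1, 2, 1, 2]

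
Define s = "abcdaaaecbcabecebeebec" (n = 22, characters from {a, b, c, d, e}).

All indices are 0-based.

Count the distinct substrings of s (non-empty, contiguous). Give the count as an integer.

rank | idx | suffix
   0 |   4 | aaaecbcabecebeebec
   1 |   5 | aaecbcabecebeebec
   2 |   0 | abcdaaaecbcabecebeebec
   3 |  11 | abecebeebec
   4 |   6 | aecbcabecebeebec
   5 |   9 | bcabecebeebec
   6 |   1 | bcdaaaecbcabecebeebec
   7 |  19 | bec
   8 |  12 | becebeebec
   9 |  16 | beebec
  10 |  21 | c
  11 |  10 | cabecebeebec
  12 |   8 | cbcabecebeebec
  13 |   2 | cdaaaecbcabecebeebec
  14 |  14 | cebeebec
  15 |   3 | daaaecbcabecebeebec
  16 |  18 | ebec
  17 |  15 | ebeebec
  18 |  20 | ec
  19 |   7 | ecbcabecebeebec
  20 |  13 | ecebeebec
  21 |  17 | eebec

SA = [4, 5, 0, 11, 6, 9, 1, 19, 12, 16, 21, 10, 8, 2, 14, 3, 18, 15, 20, 7, 13, 17]
i: (SA[i-1],SA[i]) lcp shared
  1: (4,5) 2 'aa'
  2: (5,0) 1 'a'
  3: (0,11) 2 'ab'
  4: (11,6) 1 'a'
  5: (6,9) 0 ''
  6: (9,1) 2 'bc'
  7: (1,19) 1 'b'
  8: (19,12) 3 'bec'
  9: (12,16) 2 'be'
  10: (16,21) 0 ''
  11: (21,10) 1 'c'
  12: (10,8) 1 'c'
  13: (8,2) 1 'c'
  14: (2,14) 1 'c'
  15: (14,3) 0 ''
  16: (3,18) 0 ''
  17: (18,15) 3 'ebe'
  18: (15,20) 1 'e'
  19: (20,7) 2 'ec'
  20: (7,13) 2 'ec'
  21: (13,17) 1 'e'

n(n+1)/2 = 22·23/2 = 253
Σ LCP = 0 + 2 + 1 + 2 + 1 + 0 + 2 + 1 + 3 + 2 + 0 + 1 + 1 + 1 + 1 + 0 + 0 + 3 + 1 + 2 + 2 + 1 = 27
distinct = 253 − 27 = 226

226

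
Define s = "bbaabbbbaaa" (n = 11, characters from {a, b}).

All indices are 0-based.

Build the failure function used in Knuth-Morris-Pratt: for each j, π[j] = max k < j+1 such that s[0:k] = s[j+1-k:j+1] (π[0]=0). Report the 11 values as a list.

π[0] = 0
j=1 s[j]='b': π[1]=1 (border 'b')
j=2 s[j]='a': k: 1→0; π[2]=0 (border '')
j=3 s[j]='a': π[3]=0 (border '')
j=4 s[j]='b': π[4]=1 (border 'b')
j=5 s[j]='b': π[5]=2 (border 'bb')
j=6 s[j]='b': k: 2→1; π[6]=2 (border 'bb')
j=7 s[j]='b': k: 2→1; π[7]=2 (border 'bb')
j=8 s[j]='a': π[8]=3 (border 'bba')
j=9 s[j]='a': π[9]=4 (border 'bbaa')
j=10 s[j]='a': k: 4→0; π[10]=0 (border '')

[0, 1, 0, 0, 1, 2, 2, 2, 3, 4, 0]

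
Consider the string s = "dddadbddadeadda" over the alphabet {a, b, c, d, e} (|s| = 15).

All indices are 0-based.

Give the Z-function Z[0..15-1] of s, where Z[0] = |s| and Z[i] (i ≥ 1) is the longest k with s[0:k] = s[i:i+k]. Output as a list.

[15, 2, 1, 0, 1, 0, 2, 1, 0, 1, 0, 0, 2, 1, 0]

Z[0]=15
i=1: fresh scan; Z[1]=2 grow→box=[1,3)
i=2: min(r-i=1, Z[1]=2)=1; Z[2]=1
i=3: fresh scan; Z[3]=0
i=4: fresh scan; Z[4]=1 grow→box=[4,5)
i=5: fresh scan; Z[5]=0
i=6: fresh scan; Z[6]=2 grow→box=[6,8)
i=7: min(r-i=1, Z[1]=2)=1; Z[7]=1
i=8: fresh scan; Z[8]=0
i=9: fresh scan; Z[9]=1 grow→box=[9,10)
i=10: fresh scan; Z[10]=0
i=11: fresh scan; Z[11]=0
i=12: fresh scan; Z[12]=2 grow→box=[12,14)
i=13: min(r-i=1, Z[1]=2)=1; Z[13]=1
i=14: fresh scan; Z[14]=0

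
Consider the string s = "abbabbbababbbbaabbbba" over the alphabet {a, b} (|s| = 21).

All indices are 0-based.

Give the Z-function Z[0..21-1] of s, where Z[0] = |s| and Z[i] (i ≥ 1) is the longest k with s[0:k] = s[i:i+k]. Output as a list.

[21, 0, 0, 3, 0, 0, 0, 2, 0, 3, 0, 0, 0, 0, 1, 3, 0, 0, 0, 0, 1]

Z[0]=21
i=1: i≥r, start 0; Z[1]=0
i=2: i≥r, start 0; Z[2]=0
i=3: i≥r, start 0; Z[3]=3 scan→box=[3,6)
i=4: min(r-i=2, Z[1]=0)=0; Z[4]=0
i=5: min(r-i=1, Z[2]=0)=0; Z[5]=0
i=6: i≥r, start 0; Z[6]=0
i=7: i≥r, start 0; Z[7]=2 scan→box=[7,9)
i=8: min(r-i=1, Z[1]=0)=0; Z[8]=0
i=9: i≥r, start 0; Z[9]=3 scan→box=[9,12)
i=10: min(r-i=2, Z[1]=0)=0; Z[10]=0
i=11: min(r-i=1, Z[2]=0)=0; Z[11]=0
i=12: i≥r, start 0; Z[12]=0
i=13: i≥r, start 0; Z[13]=0
i=14: i≥r, start 0; Z[14]=1 scan→box=[14,15)
i=15: i≥r, start 0; Z[15]=3 scan→box=[15,18)
i=16: min(r-i=2, Z[1]=0)=0; Z[16]=0
i=17: min(r-i=1, Z[2]=0)=0; Z[17]=0
i=18: i≥r, start 0; Z[18]=0
i=19: i≥r, start 0; Z[19]=0
i=20: i≥r, start 0; Z[20]=1 scan→box=[20,21)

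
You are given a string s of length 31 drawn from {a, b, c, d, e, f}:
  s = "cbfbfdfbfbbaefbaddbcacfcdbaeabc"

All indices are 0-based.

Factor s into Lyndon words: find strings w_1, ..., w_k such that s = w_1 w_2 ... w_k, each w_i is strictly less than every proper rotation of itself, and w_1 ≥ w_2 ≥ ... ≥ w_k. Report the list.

["c", "bfbfdf", "bf", "b", "b", "aefb", "addbc", "acfcdbae", "abc"]

emit factor 1: 'c' (i=0, period=1)
emit factor 2: 'bfbfdf' (i=1, period=6)
emit factor 3: 'bf' (i=7, period=2)
emit factor 4: 'b' (i=9, period=1)
emit factor 5: 'b' (i=10, period=1)
emit factor 6: 'aefb' (i=11, period=4)
emit factor 7: 'addbc' (i=15, period=5)
emit factor 8: 'acfcdbae' (i=20, period=8)
emit factor 9: 'abc' (i=28, period=3)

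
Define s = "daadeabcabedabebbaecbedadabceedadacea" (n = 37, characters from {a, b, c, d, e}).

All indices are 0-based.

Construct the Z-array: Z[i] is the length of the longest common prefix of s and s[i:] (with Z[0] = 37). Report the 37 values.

Z[0]=37
i=1: outside box; Z[1]=0
i=2: outside box; Z[2]=0
i=3: outside box; Z[3]=1 scan→box=[3,4)
i=4: outside box; Z[4]=0
i=5: outside box; Z[5]=0
i=6: outside box; Z[6]=0
i=7: outside box; Z[7]=0
i=8: outside box; Z[8]=0
i=9: outside box; Z[9]=0
i=10: outside box; Z[10]=0
i=11: outside box; Z[11]=2 scan→box=[11,13)
i=12: min(r-i=1, Z[1]=0)=0; Z[12]=0
i=13: outside box; Z[13]=0
i=14: outside box; Z[14]=0
i=15: outside box; Z[15]=0
i=16: outside box; Z[16]=0
i=17: outside box; Z[17]=0
i=18: outside box; Z[18]=0
i=19: outside box; Z[19]=0
i=20: outside box; Z[20]=0
i=21: outside box; Z[21]=0
i=22: outside box; Z[22]=2 scan→box=[22,24)
i=23: min(r-i=1, Z[1]=0)=0; Z[23]=0
i=24: outside box; Z[24]=2 scan→box=[24,26)
i=25: min(r-i=1, Z[1]=0)=0; Z[25]=0
i=26: outside box; Z[26]=0
i=27: outside box; Z[27]=0
i=28: outside box; Z[28]=0
i=29: outside box; Z[29]=0
i=30: outside box; Z[30]=2 scan→box=[30,32)
i=31: min(r-i=1, Z[1]=0)=0; Z[31]=0
i=32: outside box; Z[32]=2 scan→box=[32,34)
i=33: min(r-i=1, Z[1]=0)=0; Z[33]=0
i=34: outside box; Z[34]=0
i=35: outside box; Z[35]=0
i=36: outside box; Z[36]=0

[37, 0, 0, 1, 0, 0, 0, 0, 0, 0, 0, 2, 0, 0, 0, 0, 0, 0, 0, 0, 0, 0, 2, 0, 2, 0, 0, 0, 0, 0, 2, 0, 2, 0, 0, 0, 0]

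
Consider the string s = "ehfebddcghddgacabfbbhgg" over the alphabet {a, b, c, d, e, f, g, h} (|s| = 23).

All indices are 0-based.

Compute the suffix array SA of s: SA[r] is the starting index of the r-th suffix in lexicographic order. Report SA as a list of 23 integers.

rank | idx | suffix
   0 |  15 | abfbbhgg
   1 |  13 | acabfbbhgg
   2 |  18 | bbhgg
   3 |   4 | bddcghddgacabfbbhgg
   4 |  16 | bfbbhgg
   5 |  19 | bhgg
   6 |  14 | cabfbbhgg
   7 |   7 | cghddgacabfbbhgg
   8 |   6 | dcghddgacabfbbhgg
   9 |   5 | ddcghddgacabfbbhgg
  10 |  10 | ddgacabfbbhgg
  11 |  11 | dgacabfbbhgg
  12 |   3 | ebddcghddgacabfbbhgg
  13 |   0 | ehfebddcghddgacabfbbhgg
  14 |  17 | fbbhgg
  15 |   2 | febddcghddgacabfbbhgg
  16 |  22 | g
  17 |  12 | gacabfbbhgg
  18 |  21 | gg
  19 |   8 | ghddgacabfbbhgg
  20 |   9 | hddgacabfbbhgg
  21 |   1 | hfebddcghddgacabfbbhgg
  22 |  20 | hgg

[15, 13, 18, 4, 16, 19, 14, 7, 6, 5, 10, 11, 3, 0, 17, 2, 22, 12, 21, 8, 9, 1, 20]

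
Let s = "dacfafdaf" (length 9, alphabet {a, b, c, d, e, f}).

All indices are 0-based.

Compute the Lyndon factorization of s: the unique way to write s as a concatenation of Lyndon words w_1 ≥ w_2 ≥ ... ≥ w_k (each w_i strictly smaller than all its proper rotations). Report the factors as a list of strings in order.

["d", "acfafdaf"]

emit factor 1: 'd' (i=0, period=1)
emit factor 2: 'acfafdaf' (i=1, period=8)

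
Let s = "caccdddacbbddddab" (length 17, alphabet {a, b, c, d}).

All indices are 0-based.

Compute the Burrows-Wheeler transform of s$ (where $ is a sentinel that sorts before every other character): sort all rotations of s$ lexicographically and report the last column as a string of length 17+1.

bddcacb$aacdddddcb

rank  rotation            last
    0  $caccdddacbbddddab  b
    1  ab$caccdddacbbdddd  d
    2  acbbddddab$caccddd  d
    3  accdddacbbddddab$c  c
    4  b$caccdddacbbdddda  a
    5  bbddddab$caccdddac  c
    6  bddddab$caccdddacb  b
    7  caccdddacbbddddab$  $
    8  cbbddddab$caccddda  a
    9  ccdddacbbddddab$ca  a
   10  cdddacbbddddab$cac  c
   11  dab$caccdddacbbddd  d
   12  dacbbddddab$caccdd  d
   13  ddab$caccdddacbbdd  d
   14  ddacbbddddab$caccd  d
   15  dddab$caccdddacbbd  d
   16  dddacbbddddab$cacc  c
   17  ddddab$caccdddacbb  b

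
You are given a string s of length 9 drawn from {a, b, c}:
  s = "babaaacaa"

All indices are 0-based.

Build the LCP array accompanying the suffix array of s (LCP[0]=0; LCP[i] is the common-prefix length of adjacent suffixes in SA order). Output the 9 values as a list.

[0, 1, 2, 2, 1, 1, 0, 2, 0]

sorted suffixes:
  #0 SA[0]=8  'a'
  #1 SA[1]=7  'aa'
  #2 SA[2]=3  'aaacaa'
  #3 SA[3]=4  'aacaa'
  #4 SA[4]=1  'abaaacaa'
  #5 SA[5]=5  'acaa'
  #6 SA[6]=2  'baaacaa'
  #7 SA[7]=0  'babaaacaa'
  #8 SA[8]=6  'caa'

SA = [8, 7, 3, 4, 1, 5, 2, 0, 6]
i: (SA[i-1],SA[i]) lcp shared
  1: (8,7) 1 'a'
  2: (7,3) 2 'aa'
  3: (3,4) 2 'aa'
  4: (4,1) 1 'a'
  5: (1,5) 1 'a'
  6: (5,2) 0 ''
  7: (2,0) 2 'ba'
  8: (0,6) 0 ''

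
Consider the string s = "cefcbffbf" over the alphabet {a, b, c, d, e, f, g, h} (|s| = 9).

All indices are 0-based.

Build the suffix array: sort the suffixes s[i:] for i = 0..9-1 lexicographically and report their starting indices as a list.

[7, 4, 3, 0, 1, 8, 6, 2, 5]

rank | idx | suffix
   0 |   7 | bf
   1 |   4 | bffbf
   2 |   3 | cbffbf
   3 |   0 | cefcbffbf
   4 |   1 | efcbffbf
   5 |   8 | f
   6 |   6 | fbf
   7 |   2 | fcbffbf
   8 |   5 | ffbf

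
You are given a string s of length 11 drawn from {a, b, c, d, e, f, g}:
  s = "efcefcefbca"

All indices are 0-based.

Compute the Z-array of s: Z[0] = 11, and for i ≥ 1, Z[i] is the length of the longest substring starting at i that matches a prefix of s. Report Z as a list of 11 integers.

[11, 0, 0, 5, 0, 0, 2, 0, 0, 0, 0]

Z[0]=11
i=1: outside box; Z[1]=0
i=2: outside box; Z[2]=0
i=3: outside box; Z[3]=5 scan→box=[3,8)
i=4: min(r-i=4, Z[1]=0)=0; Z[4]=0
i=5: min(r-i=3, Z[2]=0)=0; Z[5]=0
i=6: min(r-i=2, Z[3]=5)=2; Z[6]=2
i=7: min(r-i=1, Z[4]=0)=0; Z[7]=0
i=8: outside box; Z[8]=0
i=9: outside box; Z[9]=0
i=10: outside box; Z[10]=0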